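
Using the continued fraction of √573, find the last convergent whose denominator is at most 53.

√573 = [23; 1, 14, 1, 46, …] (period length 4).
Convergents:
  p_0/q_0 = 23/1
  p_1/q_1 = 24/1
  p_2/q_2 = 359/15
  p_3/q_3 = 383/16
  p_4/q_4 = 17977/751
q_3 = 16 ≤ 53 < 751 = q_4, so the answer is 383/16.

383/16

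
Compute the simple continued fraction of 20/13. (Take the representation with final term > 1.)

[1; 1, 1, 6]

20 = 1×13 + 7
13 = 1×7 + 6
7 = 1×6 + 1
6 = 6×1 + 0  (stop)
So 20/13 = [1; 1, 1, 6].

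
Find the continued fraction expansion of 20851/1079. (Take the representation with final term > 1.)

20851 = 19×1079 + 350
1079 = 3×350 + 29
350 = 12×29 + 2
29 = 14×2 + 1
2 = 2×1 + 0  (stop)
So 20851/1079 = [19; 3, 12, 14, 2].

[19; 3, 12, 14, 2]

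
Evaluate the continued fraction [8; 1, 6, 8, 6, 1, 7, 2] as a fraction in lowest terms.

60139/6788

Using pₖ = aₖpₖ₋₁ + pₖ₋₂ and qₖ = aₖqₖ₋₁ + qₖ₋₂:
  k=0: a=8, p=8, q=1
  k=1: a=1, p=9, q=1
  k=2: a=6, p=62, q=7
  k=3: a=8, p=505, q=57
  k=4: a=6, p=3092, q=349
  k=5: a=1, p=3597, q=406
  k=6: a=7, p=28271, q=3191
  k=7: a=2, p=60139, q=6788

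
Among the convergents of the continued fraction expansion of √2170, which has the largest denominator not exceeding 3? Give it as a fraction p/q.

√2170 = [46; 1, 1, 2, 1, 1, 92, …] (period length 6).
Convergents:
  p_0/q_0 = 46/1
  p_1/q_1 = 47/1
  p_2/q_2 = 93/2
  p_3/q_3 = 233/5
q_2 = 2 ≤ 3 < 5 = q_3, so the answer is 93/2.

93/2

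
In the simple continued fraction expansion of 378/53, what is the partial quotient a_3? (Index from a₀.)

1

378 = 7·53 + 7   →  a_0 = 7
53 = 7·7 + 4   →  a_1 = 7
7 = 1·4 + 3   →  a_2 = 1
4 = 1·3 + 1   →  a_3 = 1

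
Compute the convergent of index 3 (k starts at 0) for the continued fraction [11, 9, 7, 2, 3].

1522/137

Using pₖ = aₖpₖ₋₁ + pₖ₋₂, qₖ = aₖqₖ₋₁ + qₖ₋₂ (with p₋₁=1, p₋₂=0, q₋₁=0, q₋₂=1):
  k=0: a=11, p=11, q=1
  k=1: a=9, p=100, q=9
  k=2: a=7, p=711, q=64
  k=3: a=2, p=1522, q=137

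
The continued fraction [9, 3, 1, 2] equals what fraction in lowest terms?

102/11

Fold from the inside: start with 2/1.
  1 + 1/2 = 3/2
  3 + 2/3 = 11/3
  9 + 3/11 = 102/11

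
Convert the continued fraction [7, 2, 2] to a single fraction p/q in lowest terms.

37/5

Fold from the inside: start with 2/1.
  2 + 1/2 = 5/2
  7 + 2/5 = 37/5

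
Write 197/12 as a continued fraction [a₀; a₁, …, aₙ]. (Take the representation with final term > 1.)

[16; 2, 2, 2]

197 = 16*12 + 5
12 = 2*5 + 2
5 = 2*2 + 1
2 = 2*1 + 0  (stop)
So 197/12 = [16; 2, 2, 2].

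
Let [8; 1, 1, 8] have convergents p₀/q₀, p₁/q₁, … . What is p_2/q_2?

17/2

Using pₖ = aₖpₖ₋₁ + pₖ₋₂, qₖ = aₖqₖ₋₁ + qₖ₋₂ (with p₋₁=1, p₋₂=0, q₋₁=0, q₋₂=1):
  k=0: a=8, p=8, q=1
  k=1: a=1, p=9, q=1
  k=2: a=1, p=17, q=2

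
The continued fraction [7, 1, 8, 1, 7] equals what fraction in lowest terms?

Fold from the inside: start with 7/1.
  1 + 1/7 = 8/7
  8 + 7/8 = 71/8
  1 + 8/71 = 79/71
  7 + 71/79 = 624/79

624/79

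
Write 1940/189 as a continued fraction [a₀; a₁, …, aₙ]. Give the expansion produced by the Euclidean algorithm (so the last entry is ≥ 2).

[10; 3, 1, 3, 1, 1, 5]

1940 = 10·189 + 50
189 = 3·50 + 39
50 = 1·39 + 11
39 = 3·11 + 6
11 = 1·6 + 5
6 = 1·5 + 1
5 = 5·1 + 0  (stop)
So 1940/189 = [10; 3, 1, 3, 1, 1, 5].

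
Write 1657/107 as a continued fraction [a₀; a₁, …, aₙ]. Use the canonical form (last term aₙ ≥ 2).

[15; 2, 17, 3]

1657 = 15*107 + 52
107 = 2*52 + 3
52 = 17*3 + 1
3 = 3*1 + 0  (stop)
So 1657/107 = [15; 2, 17, 3].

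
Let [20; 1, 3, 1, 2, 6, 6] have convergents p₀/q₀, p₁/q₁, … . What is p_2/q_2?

83/4

Using pₖ = aₖpₖ₋₁ + pₖ₋₂, qₖ = aₖqₖ₋₁ + qₖ₋₂ (with p₋₁=1, p₋₂=0, q₋₁=0, q₋₂=1):
  k=0: a=20, p=20, q=1
  k=1: a=1, p=21, q=1
  k=2: a=3, p=83, q=4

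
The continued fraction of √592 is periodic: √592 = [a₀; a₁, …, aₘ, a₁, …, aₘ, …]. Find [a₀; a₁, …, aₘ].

[24; 3, 48]

a₀ = ⌊√592⌋ = 24.
With m₀=0, d₀=1 and mₖ₊₁ = dₖaₖ − mₖ, dₖ₊₁ = (n − mₖ₊₁²)/dₖ, aₖ₊₁ = ⌊(a₀+mₖ₊₁)/dₖ₊₁⌋:
  k=1: m=24, d=16, a=3
  k=2: m=24, d=1, a=48
d=1 and a=2a₀=48 at k=2, so the next step gives (m, d) = (24, 16) again — its k=1 value — and the period has length 2.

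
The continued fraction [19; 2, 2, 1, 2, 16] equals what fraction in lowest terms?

6040/311

Using pₖ = aₖpₖ₋₁ + pₖ₋₂ and qₖ = aₖqₖ₋₁ + qₖ₋₂:
  k=0: a=19, p=19, q=1
  k=1: a=2, p=39, q=2
  k=2: a=2, p=97, q=5
  k=3: a=1, p=136, q=7
  k=4: a=2, p=369, q=19
  k=5: a=16, p=6040, q=311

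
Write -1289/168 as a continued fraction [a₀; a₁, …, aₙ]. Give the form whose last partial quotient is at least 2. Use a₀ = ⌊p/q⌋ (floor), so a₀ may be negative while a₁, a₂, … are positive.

[-8; 3, 18, 3]

-1289 = -8×168 + 55
168 = 3×55 + 3
55 = 18×3 + 1
3 = 3×1 + 0  (stop)
So -1289/168 = [-8; 3, 18, 3].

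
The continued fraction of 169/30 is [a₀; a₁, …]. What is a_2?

169 = 5·30 + 19   →  a_0 = 5
30 = 1·19 + 11   →  a_1 = 1
19 = 1·11 + 8   →  a_2 = 1

1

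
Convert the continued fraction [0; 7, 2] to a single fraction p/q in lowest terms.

2/15

Using pₖ = aₖpₖ₋₁ + pₖ₋₂ and qₖ = aₖqₖ₋₁ + qₖ₋₂:
  k=0: a=0, p=0, q=1
  k=1: a=7, p=1, q=7
  k=2: a=2, p=2, q=15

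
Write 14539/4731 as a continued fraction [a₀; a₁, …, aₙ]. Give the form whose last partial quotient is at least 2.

14539 = 3*4731 + 346
4731 = 13*346 + 233
346 = 1*233 + 113
233 = 2*113 + 7
113 = 16*7 + 1
7 = 7*1 + 0  (stop)
So 14539/4731 = [3; 13, 1, 2, 16, 7].

[3; 13, 1, 2, 16, 7]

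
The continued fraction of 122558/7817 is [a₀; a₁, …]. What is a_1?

1

122558 = 15·7817 + 5303   →  a_0 = 15
7817 = 1·5303 + 2514   →  a_1 = 1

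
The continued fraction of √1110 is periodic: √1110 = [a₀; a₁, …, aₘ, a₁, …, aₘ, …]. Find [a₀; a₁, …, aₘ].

a₀ = ⌊√1110⌋ = 33.
With m₀=0, d₀=1 and mₖ₊₁ = dₖaₖ − mₖ, dₖ₊₁ = (n − mₖ₊₁²)/dₖ, aₖ₊₁ = ⌊(a₀+mₖ₊₁)/dₖ₊₁⌋:
  k=1: m=33, d=21, a=3
  k=2: m=30, d=10, a=6
  k=3: m=30, d=21, a=3
  k=4: m=33, d=1, a=66
d=1 and a=2a₀=66 at k=4, so the next step gives (m, d) = (33, 21) again — its k=1 value — and the period has length 4.

[33; 3, 6, 3, 66]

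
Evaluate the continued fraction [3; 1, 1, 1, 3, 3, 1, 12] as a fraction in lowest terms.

2183/600

Fold from the inside: start with 12/1.
  1 + 1/12 = 13/12
  3 + 12/13 = 51/13
  3 + 13/51 = 166/51
  1 + 51/166 = 217/166
  1 + 166/217 = 383/217
  1 + 217/383 = 600/383
  3 + 383/600 = 2183/600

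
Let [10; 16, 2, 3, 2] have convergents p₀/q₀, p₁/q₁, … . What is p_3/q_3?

1157/115

Using pₖ = aₖpₖ₋₁ + pₖ₋₂, qₖ = aₖqₖ₋₁ + qₖ₋₂ (with p₋₁=1, p₋₂=0, q₋₁=0, q₋₂=1):
  k=0: a=10, p=10, q=1
  k=1: a=16, p=161, q=16
  k=2: a=2, p=332, q=33
  k=3: a=3, p=1157, q=115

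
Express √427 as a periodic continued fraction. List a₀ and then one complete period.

[20; 1, 1, 1, 40]

a₀ = ⌊√427⌋ = 20.
With m₀=0, d₀=1 and mₖ₊₁ = dₖaₖ − mₖ, dₖ₊₁ = (n − mₖ₊₁²)/dₖ, aₖ₊₁ = ⌊(a₀+mₖ₊₁)/dₖ₊₁⌋:
  k=1: m=20, d=27, a=1
  k=2: m=7, d=14, a=1
  k=3: m=7, d=27, a=1
  k=4: m=20, d=1, a=40
d=1 and a=2a₀=40 at k=4, so the next step gives (m, d) = (20, 27) again — its k=1 value — and the period has length 4.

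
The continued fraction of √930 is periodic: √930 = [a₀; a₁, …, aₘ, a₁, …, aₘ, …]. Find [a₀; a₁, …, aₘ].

[30; 2, 60]

a₀ = ⌊√930⌋ = 30.
With m₀=0, d₀=1 and mₖ₊₁ = dₖaₖ − mₖ, dₖ₊₁ = (n − mₖ₊₁²)/dₖ, aₖ₊₁ = ⌊(a₀+mₖ₊₁)/dₖ₊₁⌋:
  k=1: m=30, d=30, a=2
  k=2: m=30, d=1, a=60
d=1 and a=2a₀=60 at k=2, so the next step gives (m, d) = (30, 30) again — its k=1 value — and the period has length 2.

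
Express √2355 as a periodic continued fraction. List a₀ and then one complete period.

[48; 1, 1, 8, 3, 8, 1, 1, 96]

a₀ = ⌊√2355⌋ = 48.
With m₀=0, d₀=1 and mₖ₊₁ = dₖaₖ − mₖ, dₖ₊₁ = (n − mₖ₊₁²)/dₖ, aₖ₊₁ = ⌊(a₀+mₖ₊₁)/dₖ₊₁⌋:
  k=1: m=48, d=51, a=1
  k=2: m=3, d=46, a=1
  k=3: m=43, d=11, a=8
  k=4: m=45, d=30, a=3
  k=5: m=45, d=11, a=8
  k=6: m=43, d=46, a=1
  k=7: m=3, d=51, a=1
  k=8: m=48, d=1, a=96
d=1 and a=2a₀=96 at k=8, so the next step gives (m, d) = (48, 51) again — its k=1 value — and the period has length 8.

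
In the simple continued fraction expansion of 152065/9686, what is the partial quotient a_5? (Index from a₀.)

3

152065 = 15·9686 + 6775   →  a_0 = 15
9686 = 1·6775 + 2911   →  a_1 = 1
6775 = 2·2911 + 953   →  a_2 = 2
2911 = 3·953 + 52   →  a_3 = 3
953 = 18·52 + 17   →  a_4 = 18
52 = 3·17 + 1   →  a_5 = 3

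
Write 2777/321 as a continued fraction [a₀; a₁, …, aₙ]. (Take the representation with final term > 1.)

[8; 1, 1, 1, 6, 2, 7]

2777 = 8×321 + 209
321 = 1×209 + 112
209 = 1×112 + 97
112 = 1×97 + 15
97 = 6×15 + 7
15 = 2×7 + 1
7 = 7×1 + 0  (stop)
So 2777/321 = [8; 1, 1, 1, 6, 2, 7].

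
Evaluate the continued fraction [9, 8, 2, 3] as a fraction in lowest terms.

Using pₖ = aₖpₖ₋₁ + pₖ₋₂ and qₖ = aₖqₖ₋₁ + qₖ₋₂:
  k=0: a=9, p=9, q=1
  k=1: a=8, p=73, q=8
  k=2: a=2, p=155, q=17
  k=3: a=3, p=538, q=59

538/59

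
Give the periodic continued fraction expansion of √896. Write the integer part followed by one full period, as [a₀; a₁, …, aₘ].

a₀ = ⌊√896⌋ = 29.
With m₀=0, d₀=1 and mₖ₊₁ = dₖaₖ − mₖ, dₖ₊₁ = (n − mₖ₊₁²)/dₖ, aₖ₊₁ = ⌊(a₀+mₖ₊₁)/dₖ₊₁⌋:
  k=1: m=29, d=55, a=1
  k=2: m=26, d=4, a=13
  k=3: m=26, d=55, a=1
  k=4: m=29, d=1, a=58
d=1 and a=2a₀=58 at k=4, so the next step gives (m, d) = (29, 55) again — its k=1 value — and the period has length 4.

[29; 1, 13, 1, 58]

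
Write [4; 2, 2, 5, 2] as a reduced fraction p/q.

260/59

Using pₖ = aₖpₖ₋₁ + pₖ₋₂ and qₖ = aₖqₖ₋₁ + qₖ₋₂:
  k=0: a=4, p=4, q=1
  k=1: a=2, p=9, q=2
  k=2: a=2, p=22, q=5
  k=3: a=5, p=119, q=27
  k=4: a=2, p=260, q=59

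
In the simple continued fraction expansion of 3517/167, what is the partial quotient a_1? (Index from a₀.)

16

3517 = 21·167 + 10   →  a_0 = 21
167 = 16·10 + 7   →  a_1 = 16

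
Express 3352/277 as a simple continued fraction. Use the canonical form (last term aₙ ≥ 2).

[12; 9, 1, 8, 3]

3352 = 12*277 + 28
277 = 9*28 + 25
28 = 1*25 + 3
25 = 8*3 + 1
3 = 3*1 + 0  (stop)
So 3352/277 = [12; 9, 1, 8, 3].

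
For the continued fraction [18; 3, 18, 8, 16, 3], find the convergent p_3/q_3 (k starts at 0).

8119/443

Using pₖ = aₖpₖ₋₁ + pₖ₋₂, qₖ = aₖqₖ₋₁ + qₖ₋₂ (with p₋₁=1, p₋₂=0, q₋₁=0, q₋₂=1):
  k=0: a=18, p=18, q=1
  k=1: a=3, p=55, q=3
  k=2: a=18, p=1008, q=55
  k=3: a=8, p=8119, q=443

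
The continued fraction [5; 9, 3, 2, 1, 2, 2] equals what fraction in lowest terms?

Fold from the inside: start with 2/1.
  2 + 1/2 = 5/2
  1 + 2/5 = 7/5
  2 + 5/7 = 19/7
  3 + 7/19 = 64/19
  9 + 19/64 = 595/64
  5 + 64/595 = 3039/595

3039/595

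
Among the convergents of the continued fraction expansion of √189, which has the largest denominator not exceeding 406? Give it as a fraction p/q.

√189 = [13; 1, 2, 1, 26, …] (period length 4).
Convergents:
  p_0/q_0 = 13/1
  p_1/q_1 = 14/1
  p_2/q_2 = 41/3
  p_3/q_3 = 55/4
  p_4/q_4 = 1471/107
  p_5/q_5 = 1526/111
  p_6/q_6 = 4523/329
  p_7/q_7 = 6049/440
q_6 = 329 ≤ 406 < 440 = q_7, so the answer is 4523/329.

4523/329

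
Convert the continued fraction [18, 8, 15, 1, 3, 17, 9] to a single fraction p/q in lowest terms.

Using pₖ = aₖpₖ₋₁ + pₖ₋₂ and qₖ = aₖqₖ₋₁ + qₖ₋₂:
  k=0: a=18, p=18, q=1
  k=1: a=8, p=145, q=8
  k=2: a=15, p=2193, q=121
  k=3: a=1, p=2338, q=129
  k=4: a=3, p=9207, q=508
  k=5: a=17, p=158857, q=8765
  k=6: a=9, p=1438920, q=79393

1438920/79393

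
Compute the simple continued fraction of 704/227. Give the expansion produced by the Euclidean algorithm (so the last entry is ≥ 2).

704 = 3·227 + 23
227 = 9·23 + 20
23 = 1·20 + 3
20 = 6·3 + 2
3 = 1·2 + 1
2 = 2·1 + 0  (stop)
So 704/227 = [3; 9, 1, 6, 1, 2].

[3; 9, 1, 6, 1, 2]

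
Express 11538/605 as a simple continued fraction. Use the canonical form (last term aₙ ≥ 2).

[19; 14, 14, 3]

11538 = 19×605 + 43
605 = 14×43 + 3
43 = 14×3 + 1
3 = 3×1 + 0  (stop)
So 11538/605 = [19; 14, 14, 3].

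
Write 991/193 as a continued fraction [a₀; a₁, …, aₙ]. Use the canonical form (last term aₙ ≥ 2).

991 = 5*193 + 26
193 = 7*26 + 11
26 = 2*11 + 4
11 = 2*4 + 3
4 = 1*3 + 1
3 = 3*1 + 0  (stop)
So 991/193 = [5; 7, 2, 2, 1, 3].

[5; 7, 2, 2, 1, 3]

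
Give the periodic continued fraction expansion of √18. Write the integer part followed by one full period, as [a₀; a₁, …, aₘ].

[4; 4, 8]

a₀ = ⌊√18⌋ = 4.
With m₀=0, d₀=1 and mₖ₊₁ = dₖaₖ − mₖ, dₖ₊₁ = (n − mₖ₊₁²)/dₖ, aₖ₊₁ = ⌊(a₀+mₖ₊₁)/dₖ₊₁⌋:
  k=1: m=4, d=2, a=4
  k=2: m=4, d=1, a=8
d=1 and a=2a₀=8 at k=2, so the next step gives (m, d) = (4, 2) again — its k=1 value — and the period has length 2.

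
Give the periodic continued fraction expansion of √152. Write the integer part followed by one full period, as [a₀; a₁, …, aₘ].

[12; 3, 24]

a₀ = ⌊√152⌋ = 12.
With m₀=0, d₀=1 and mₖ₊₁ = dₖaₖ − mₖ, dₖ₊₁ = (n − mₖ₊₁²)/dₖ, aₖ₊₁ = ⌊(a₀+mₖ₊₁)/dₖ₊₁⌋:
  k=1: m=12, d=8, a=3
  k=2: m=12, d=1, a=24
d=1 and a=2a₀=24 at k=2, so the next step gives (m, d) = (12, 8) again — its k=1 value — and the period has length 2.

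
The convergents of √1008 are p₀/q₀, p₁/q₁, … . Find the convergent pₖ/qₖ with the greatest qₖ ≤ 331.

8096/255

√1008 = [31; 1, 2, 1, 62, …] (period length 4).
Convergents:
  p_0/q_0 = 31/1
  p_1/q_1 = 32/1
  p_2/q_2 = 95/3
  p_3/q_3 = 127/4
  p_4/q_4 = 7969/251
  p_5/q_5 = 8096/255
  p_6/q_6 = 24161/761
q_5 = 255 ≤ 331 < 761 = q_6, so the answer is 8096/255.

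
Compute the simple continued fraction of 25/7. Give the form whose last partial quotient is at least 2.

25 = 3×7 + 4
7 = 1×4 + 3
4 = 1×3 + 1
3 = 3×1 + 0  (stop)
So 25/7 = [3; 1, 1, 3].

[3; 1, 1, 3]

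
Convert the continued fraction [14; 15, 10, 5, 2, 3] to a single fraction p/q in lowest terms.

82189/5843

Fold from the inside: start with 3/1.
  2 + 1/3 = 7/3
  5 + 3/7 = 38/7
  10 + 7/38 = 387/38
  15 + 38/387 = 5843/387
  14 + 387/5843 = 82189/5843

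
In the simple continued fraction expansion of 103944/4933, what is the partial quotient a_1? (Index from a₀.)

103944 = 21·4933 + 351   →  a_0 = 21
4933 = 14·351 + 19   →  a_1 = 14

14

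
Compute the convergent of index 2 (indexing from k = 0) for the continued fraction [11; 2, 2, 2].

57/5

Using pₖ = aₖpₖ₋₁ + pₖ₋₂, qₖ = aₖqₖ₋₁ + qₖ₋₂ (with p₋₁=1, p₋₂=0, q₋₁=0, q₋₂=1):
  k=0: a=11, p=11, q=1
  k=1: a=2, p=23, q=2
  k=2: a=2, p=57, q=5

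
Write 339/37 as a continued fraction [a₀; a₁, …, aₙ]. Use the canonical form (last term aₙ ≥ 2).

339 = 9·37 + 6
37 = 6·6 + 1
6 = 6·1 + 0  (stop)
So 339/37 = [9; 6, 6].

[9; 6, 6]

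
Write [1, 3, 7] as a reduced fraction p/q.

Using pₖ = aₖpₖ₋₁ + pₖ₋₂ and qₖ = aₖqₖ₋₁ + qₖ₋₂:
  k=0: a=1, p=1, q=1
  k=1: a=3, p=4, q=3
  k=2: a=7, p=29, q=22

29/22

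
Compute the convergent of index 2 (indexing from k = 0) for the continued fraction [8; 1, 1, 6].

17/2

Using pₖ = aₖpₖ₋₁ + pₖ₋₂, qₖ = aₖqₖ₋₁ + qₖ₋₂ (with p₋₁=1, p₋₂=0, q₋₁=0, q₋₂=1):
  k=0: a=8, p=8, q=1
  k=1: a=1, p=9, q=1
  k=2: a=1, p=17, q=2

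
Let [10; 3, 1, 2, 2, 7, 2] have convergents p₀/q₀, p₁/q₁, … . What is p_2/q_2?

41/4

Using pₖ = aₖpₖ₋₁ + pₖ₋₂, qₖ = aₖqₖ₋₁ + qₖ₋₂ (with p₋₁=1, p₋₂=0, q₋₁=0, q₋₂=1):
  k=0: a=10, p=10, q=1
  k=1: a=3, p=31, q=3
  k=2: a=1, p=41, q=4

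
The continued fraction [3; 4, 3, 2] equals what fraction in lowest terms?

97/30

Using pₖ = aₖpₖ₋₁ + pₖ₋₂ and qₖ = aₖqₖ₋₁ + qₖ₋₂:
  k=0: a=3, p=3, q=1
  k=1: a=4, p=13, q=4
  k=2: a=3, p=42, q=13
  k=3: a=2, p=97, q=30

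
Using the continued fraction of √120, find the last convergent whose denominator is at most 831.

√120 = [10; 1, 20, …] (period length 2).
Convergents:
  p_0/q_0 = 10/1
  p_1/q_1 = 11/1
  p_2/q_2 = 230/21
  p_3/q_3 = 241/22
  p_4/q_4 = 5050/461
  p_5/q_5 = 5291/483
  p_6/q_6 = 110870/10121
q_5 = 483 ≤ 831 < 10121 = q_6, so the answer is 5291/483.

5291/483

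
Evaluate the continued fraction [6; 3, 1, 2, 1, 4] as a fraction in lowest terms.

445/71

Using pₖ = aₖpₖ₋₁ + pₖ₋₂ and qₖ = aₖqₖ₋₁ + qₖ₋₂:
  k=0: a=6, p=6, q=1
  k=1: a=3, p=19, q=3
  k=2: a=1, p=25, q=4
  k=3: a=2, p=69, q=11
  k=4: a=1, p=94, q=15
  k=5: a=4, p=445, q=71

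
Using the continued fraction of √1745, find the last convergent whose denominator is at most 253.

√1745 = [41; 1, 3, 2, 2, 3, 1, 82, …] (period length 7).
Convergents:
  p_0/q_0 = 41/1
  p_1/q_1 = 42/1
  p_2/q_2 = 167/4
  p_3/q_3 = 376/9
  p_4/q_4 = 919/22
  p_5/q_5 = 3133/75
  p_6/q_6 = 4052/97
  p_7/q_7 = 335397/8029
q_6 = 97 ≤ 253 < 8029 = q_7, so the answer is 4052/97.

4052/97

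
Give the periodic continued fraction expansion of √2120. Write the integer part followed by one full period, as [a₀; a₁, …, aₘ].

[46; 23, 92]

a₀ = ⌊√2120⌋ = 46.
With m₀=0, d₀=1 and mₖ₊₁ = dₖaₖ − mₖ, dₖ₊₁ = (n − mₖ₊₁²)/dₖ, aₖ₊₁ = ⌊(a₀+mₖ₊₁)/dₖ₊₁⌋:
  k=1: m=46, d=4, a=23
  k=2: m=46, d=1, a=92
d=1 and a=2a₀=92 at k=2, so the next step gives (m, d) = (46, 4) again — its k=1 value — and the period has length 2.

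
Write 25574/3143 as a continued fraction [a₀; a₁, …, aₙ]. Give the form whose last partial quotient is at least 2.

[8; 7, 3, 4, 3, 2, 4]

25574 = 8×3143 + 430
3143 = 7×430 + 133
430 = 3×133 + 31
133 = 4×31 + 9
31 = 3×9 + 4
9 = 2×4 + 1
4 = 4×1 + 0  (stop)
So 25574/3143 = [8; 7, 3, 4, 3, 2, 4].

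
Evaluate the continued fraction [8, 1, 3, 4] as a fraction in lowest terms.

Fold from the inside: start with 4/1.
  3 + 1/4 = 13/4
  1 + 4/13 = 17/13
  8 + 13/17 = 149/17

149/17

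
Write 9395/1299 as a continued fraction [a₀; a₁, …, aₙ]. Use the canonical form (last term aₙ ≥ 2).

[7; 4, 3, 3, 7, 4]

9395 = 7*1299 + 302
1299 = 4*302 + 91
302 = 3*91 + 29
91 = 3*29 + 4
29 = 7*4 + 1
4 = 4*1 + 0  (stop)
So 9395/1299 = [7; 4, 3, 3, 7, 4].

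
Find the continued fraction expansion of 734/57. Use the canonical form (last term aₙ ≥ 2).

[12; 1, 7, 7]

734 = 12·57 + 50
57 = 1·50 + 7
50 = 7·7 + 1
7 = 7·1 + 0  (stop)
So 734/57 = [12; 1, 7, 7].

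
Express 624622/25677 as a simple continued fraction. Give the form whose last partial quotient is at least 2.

[24; 3, 15, 11, 3, 16]

624622 = 24·25677 + 8374
25677 = 3·8374 + 555
8374 = 15·555 + 49
555 = 11·49 + 16
49 = 3·16 + 1
16 = 16·1 + 0  (stop)
So 624622/25677 = [24; 3, 15, 11, 3, 16].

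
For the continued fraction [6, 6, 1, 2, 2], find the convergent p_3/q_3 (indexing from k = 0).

Using pₖ = aₖpₖ₋₁ + pₖ₋₂, qₖ = aₖqₖ₋₁ + qₖ₋₂ (with p₋₁=1, p₋₂=0, q₋₁=0, q₋₂=1):
  k=0: a=6, p=6, q=1
  k=1: a=6, p=37, q=6
  k=2: a=1, p=43, q=7
  k=3: a=2, p=123, q=20

123/20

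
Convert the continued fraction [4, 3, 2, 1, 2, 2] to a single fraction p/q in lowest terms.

Using pₖ = aₖpₖ₋₁ + pₖ₋₂ and qₖ = aₖqₖ₋₁ + qₖ₋₂:
  k=0: a=4, p=4, q=1
  k=1: a=3, p=13, q=3
  k=2: a=2, p=30, q=7
  k=3: a=1, p=43, q=10
  k=4: a=2, p=116, q=27
  k=5: a=2, p=275, q=64

275/64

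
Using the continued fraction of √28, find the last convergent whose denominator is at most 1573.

4048/765

√28 = [5; 3, 2, 3, 10, …] (period length 4).
Convergents:
  p_0/q_0 = 5/1
  p_1/q_1 = 16/3
  p_2/q_2 = 37/7
  p_3/q_3 = 127/24
  p_4/q_4 = 1307/247
  p_5/q_5 = 4048/765
  p_6/q_6 = 9403/1777
q_5 = 765 ≤ 1573 < 1777 = q_6, so the answer is 4048/765.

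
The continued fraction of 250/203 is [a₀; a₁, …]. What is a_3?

7

250 = 1·203 + 47   →  a_0 = 1
203 = 4·47 + 15   →  a_1 = 4
47 = 3·15 + 2   →  a_2 = 3
15 = 7·2 + 1   →  a_3 = 7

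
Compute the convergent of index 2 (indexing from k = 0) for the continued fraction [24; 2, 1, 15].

73/3

Using pₖ = aₖpₖ₋₁ + pₖ₋₂, qₖ = aₖqₖ₋₁ + qₖ₋₂ (with p₋₁=1, p₋₂=0, q₋₁=0, q₋₂=1):
  k=0: a=24, p=24, q=1
  k=1: a=2, p=49, q=2
  k=2: a=1, p=73, q=3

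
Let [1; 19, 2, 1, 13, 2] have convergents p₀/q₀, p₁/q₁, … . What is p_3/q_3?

61/58

Using pₖ = aₖpₖ₋₁ + pₖ₋₂, qₖ = aₖqₖ₋₁ + qₖ₋₂ (with p₋₁=1, p₋₂=0, q₋₁=0, q₋₂=1):
  k=0: a=1, p=1, q=1
  k=1: a=19, p=20, q=19
  k=2: a=2, p=41, q=39
  k=3: a=1, p=61, q=58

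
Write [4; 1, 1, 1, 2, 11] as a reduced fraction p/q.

421/91

Using pₖ = aₖpₖ₋₁ + pₖ₋₂ and qₖ = aₖqₖ₋₁ + qₖ₋₂:
  k=0: a=4, p=4, q=1
  k=1: a=1, p=5, q=1
  k=2: a=1, p=9, q=2
  k=3: a=1, p=14, q=3
  k=4: a=2, p=37, q=8
  k=5: a=11, p=421, q=91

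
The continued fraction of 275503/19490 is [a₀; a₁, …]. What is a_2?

2

275503 = 14·19490 + 2643   →  a_0 = 14
19490 = 7·2643 + 989   →  a_1 = 7
2643 = 2·989 + 665   →  a_2 = 2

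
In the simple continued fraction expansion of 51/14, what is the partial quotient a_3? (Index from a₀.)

1

51 = 3·14 + 9   →  a_0 = 3
14 = 1·9 + 5   →  a_1 = 1
9 = 1·5 + 4   →  a_2 = 1
5 = 1·4 + 1   →  a_3 = 1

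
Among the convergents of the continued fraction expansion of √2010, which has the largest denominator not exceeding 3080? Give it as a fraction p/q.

120556/2689

√2010 = [44; 1, 4, 1, 88, …] (period length 4).
Convergents:
  p_0/q_0 = 44/1
  p_1/q_1 = 45/1
  p_2/q_2 = 224/5
  p_3/q_3 = 269/6
  p_4/q_4 = 23896/533
  p_5/q_5 = 24165/539
  p_6/q_6 = 120556/2689
  p_7/q_7 = 144721/3228
q_6 = 2689 ≤ 3080 < 3228 = q_7, so the answer is 120556/2689.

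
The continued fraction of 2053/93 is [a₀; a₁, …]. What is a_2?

3

2053 = 22·93 + 7   →  a_0 = 22
93 = 13·7 + 2   →  a_1 = 13
7 = 3·2 + 1   →  a_2 = 3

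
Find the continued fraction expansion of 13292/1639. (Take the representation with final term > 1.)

13292 = 8·1639 + 180
1639 = 9·180 + 19
180 = 9·19 + 9
19 = 2·9 + 1
9 = 9·1 + 0  (stop)
So 13292/1639 = [8; 9, 9, 2, 9].

[8; 9, 9, 2, 9]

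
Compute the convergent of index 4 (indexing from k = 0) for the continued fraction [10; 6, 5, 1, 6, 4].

2571/253

Using pₖ = aₖpₖ₋₁ + pₖ₋₂, qₖ = aₖqₖ₋₁ + qₖ₋₂ (with p₋₁=1, p₋₂=0, q₋₁=0, q₋₂=1):
  k=0: a=10, p=10, q=1
  k=1: a=6, p=61, q=6
  k=2: a=5, p=315, q=31
  k=3: a=1, p=376, q=37
  k=4: a=6, p=2571, q=253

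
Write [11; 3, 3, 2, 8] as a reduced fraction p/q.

2193/194

Fold from the inside: start with 8/1.
  2 + 1/8 = 17/8
  3 + 8/17 = 59/17
  3 + 17/59 = 194/59
  11 + 59/194 = 2193/194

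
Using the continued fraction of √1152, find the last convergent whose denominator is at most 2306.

√1152 = [33; 1, 15, 1, 66, …] (period length 4).
Convergents:
  p_0/q_0 = 33/1
  p_1/q_1 = 34/1
  p_2/q_2 = 543/16
  p_3/q_3 = 577/17
  p_4/q_4 = 38625/1138
  p_5/q_5 = 39202/1155
  p_6/q_6 = 626655/18463
q_5 = 1155 ≤ 2306 < 18463 = q_6, so the answer is 39202/1155.

39202/1155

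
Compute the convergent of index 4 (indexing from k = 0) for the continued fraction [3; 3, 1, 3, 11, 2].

552/169

Using pₖ = aₖpₖ₋₁ + pₖ₋₂, qₖ = aₖqₖ₋₁ + qₖ₋₂ (with p₋₁=1, p₋₂=0, q₋₁=0, q₋₂=1):
  k=0: a=3, p=3, q=1
  k=1: a=3, p=10, q=3
  k=2: a=1, p=13, q=4
  k=3: a=3, p=49, q=15
  k=4: a=11, p=552, q=169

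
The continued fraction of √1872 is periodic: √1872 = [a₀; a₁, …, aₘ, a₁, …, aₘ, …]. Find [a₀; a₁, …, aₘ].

[43; 3, 1, 3, 86]

a₀ = ⌊√1872⌋ = 43.
With m₀=0, d₀=1 and mₖ₊₁ = dₖaₖ − mₖ, dₖ₊₁ = (n − mₖ₊₁²)/dₖ, aₖ₊₁ = ⌊(a₀+mₖ₊₁)/dₖ₊₁⌋:
  k=1: m=43, d=23, a=3
  k=2: m=26, d=52, a=1
  k=3: m=26, d=23, a=3
  k=4: m=43, d=1, a=86
d=1 and a=2a₀=86 at k=4, so the next step gives (m, d) = (43, 23) again — its k=1 value — and the period has length 4.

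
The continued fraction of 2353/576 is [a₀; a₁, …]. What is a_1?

11

2353 = 4·576 + 49   →  a_0 = 4
576 = 11·49 + 37   →  a_1 = 11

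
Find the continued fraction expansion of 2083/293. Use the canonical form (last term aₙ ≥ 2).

2083 = 7×293 + 32
293 = 9×32 + 5
32 = 6×5 + 2
5 = 2×2 + 1
2 = 2×1 + 0  (stop)
So 2083/293 = [7; 9, 6, 2, 2].

[7; 9, 6, 2, 2]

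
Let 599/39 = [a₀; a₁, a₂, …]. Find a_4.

599 = 15·39 + 14   →  a_0 = 15
39 = 2·14 + 11   →  a_1 = 2
14 = 1·11 + 3   →  a_2 = 1
11 = 3·3 + 2   →  a_3 = 3
3 = 1·2 + 1   →  a_4 = 1

1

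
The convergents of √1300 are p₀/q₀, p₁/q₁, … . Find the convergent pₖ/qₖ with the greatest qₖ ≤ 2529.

√1300 = [36; 18, 72, …] (period length 2).
Convergents:
  p_0/q_0 = 36/1
  p_1/q_1 = 649/18
  p_2/q_2 = 46764/1297
  p_3/q_3 = 842401/23364
q_2 = 1297 ≤ 2529 < 23364 = q_3, so the answer is 46764/1297.

46764/1297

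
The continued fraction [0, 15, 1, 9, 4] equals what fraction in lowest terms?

Using pₖ = aₖpₖ₋₁ + pₖ₋₂ and qₖ = aₖqₖ₋₁ + qₖ₋₂:
  k=0: a=0, p=0, q=1
  k=1: a=15, p=1, q=15
  k=2: a=1, p=1, q=16
  k=3: a=9, p=10, q=159
  k=4: a=4, p=41, q=652

41/652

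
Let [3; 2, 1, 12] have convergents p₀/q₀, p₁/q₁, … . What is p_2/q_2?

10/3

Using pₖ = aₖpₖ₋₁ + pₖ₋₂, qₖ = aₖqₖ₋₁ + qₖ₋₂ (with p₋₁=1, p₋₂=0, q₋₁=0, q₋₂=1):
  k=0: a=3, p=3, q=1
  k=1: a=2, p=7, q=2
  k=2: a=1, p=10, q=3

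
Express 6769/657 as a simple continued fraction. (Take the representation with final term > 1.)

[10; 3, 3, 3, 6, 3]

6769 = 10×657 + 199
657 = 3×199 + 60
199 = 3×60 + 19
60 = 3×19 + 3
19 = 6×3 + 1
3 = 3×1 + 0  (stop)
So 6769/657 = [10; 3, 3, 3, 6, 3].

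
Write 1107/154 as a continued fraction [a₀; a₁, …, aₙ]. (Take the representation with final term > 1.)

1107 = 7*154 + 29
154 = 5*29 + 9
29 = 3*9 + 2
9 = 4*2 + 1
2 = 2*1 + 0  (stop)
So 1107/154 = [7; 5, 3, 4, 2].

[7; 5, 3, 4, 2]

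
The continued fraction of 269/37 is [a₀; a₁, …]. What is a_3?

2

269 = 7·37 + 10   →  a_0 = 7
37 = 3·10 + 7   →  a_1 = 3
10 = 1·7 + 3   →  a_2 = 1
7 = 2·3 + 1   →  a_3 = 2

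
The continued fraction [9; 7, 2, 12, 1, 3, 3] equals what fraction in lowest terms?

Fold from the inside: start with 3/1.
  3 + 1/3 = 10/3
  1 + 3/10 = 13/10
  12 + 10/13 = 166/13
  2 + 13/166 = 345/166
  7 + 166/345 = 2581/345
  9 + 345/2581 = 23574/2581

23574/2581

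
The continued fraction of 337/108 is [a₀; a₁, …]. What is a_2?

337 = 3·108 + 13   →  a_0 = 3
108 = 8·13 + 4   →  a_1 = 8
13 = 3·4 + 1   →  a_2 = 3

3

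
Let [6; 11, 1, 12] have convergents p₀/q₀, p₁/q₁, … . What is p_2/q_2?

Using pₖ = aₖpₖ₋₁ + pₖ₋₂, qₖ = aₖqₖ₋₁ + qₖ₋₂ (with p₋₁=1, p₋₂=0, q₋₁=0, q₋₂=1):
  k=0: a=6, p=6, q=1
  k=1: a=11, p=67, q=11
  k=2: a=1, p=73, q=12

73/12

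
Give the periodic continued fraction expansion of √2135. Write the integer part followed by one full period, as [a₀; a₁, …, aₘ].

[46; 4, 1, 5, 1, 4, 92]

a₀ = ⌊√2135⌋ = 46.
With m₀=0, d₀=1 and mₖ₊₁ = dₖaₖ − mₖ, dₖ₊₁ = (n − mₖ₊₁²)/dₖ, aₖ₊₁ = ⌊(a₀+mₖ₊₁)/dₖ₊₁⌋:
  k=1: m=46, d=19, a=4
  k=2: m=30, d=65, a=1
  k=3: m=35, d=14, a=5
  k=4: m=35, d=65, a=1
  k=5: m=30, d=19, a=4
  k=6: m=46, d=1, a=92
d=1 and a=2a₀=92 at k=6, so the next step gives (m, d) = (46, 19) again — its k=1 value — and the period has length 6.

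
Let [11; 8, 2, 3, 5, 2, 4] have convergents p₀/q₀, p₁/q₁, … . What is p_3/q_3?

656/59

Using pₖ = aₖpₖ₋₁ + pₖ₋₂, qₖ = aₖqₖ₋₁ + qₖ₋₂ (with p₋₁=1, p₋₂=0, q₋₁=0, q₋₂=1):
  k=0: a=11, p=11, q=1
  k=1: a=8, p=89, q=8
  k=2: a=2, p=189, q=17
  k=3: a=3, p=656, q=59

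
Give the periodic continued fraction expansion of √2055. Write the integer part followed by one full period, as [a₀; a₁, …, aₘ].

[45; 3, 90]

a₀ = ⌊√2055⌋ = 45.
With m₀=0, d₀=1 and mₖ₊₁ = dₖaₖ − mₖ, dₖ₊₁ = (n − mₖ₊₁²)/dₖ, aₖ₊₁ = ⌊(a₀+mₖ₊₁)/dₖ₊₁⌋:
  k=1: m=45, d=30, a=3
  k=2: m=45, d=1, a=90
d=1 and a=2a₀=90 at k=2, so the next step gives (m, d) = (45, 30) again — its k=1 value — and the period has length 2.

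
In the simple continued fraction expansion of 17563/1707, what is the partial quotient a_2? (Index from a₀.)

2

17563 = 10·1707 + 493   →  a_0 = 10
1707 = 3·493 + 228   →  a_1 = 3
493 = 2·228 + 37   →  a_2 = 2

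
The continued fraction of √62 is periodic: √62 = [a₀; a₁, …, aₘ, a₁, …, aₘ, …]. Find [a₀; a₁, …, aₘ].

a₀ = ⌊√62⌋ = 7.
With m₀=0, d₀=1 and mₖ₊₁ = dₖaₖ − mₖ, dₖ₊₁ = (n − mₖ₊₁²)/dₖ, aₖ₊₁ = ⌊(a₀+mₖ₊₁)/dₖ₊₁⌋:
  k=1: m=7, d=13, a=1
  k=2: m=6, d=2, a=6
  k=3: m=6, d=13, a=1
  k=4: m=7, d=1, a=14
d=1 and a=2a₀=14 at k=4, so the next step gives (m, d) = (7, 13) again — its k=1 value — and the period has length 4.

[7; 1, 6, 1, 14]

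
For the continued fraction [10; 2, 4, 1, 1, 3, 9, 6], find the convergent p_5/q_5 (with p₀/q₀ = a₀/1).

742/71

Using pₖ = aₖpₖ₋₁ + pₖ₋₂, qₖ = aₖqₖ₋₁ + qₖ₋₂ (with p₋₁=1, p₋₂=0, q₋₁=0, q₋₂=1):
  k=0: a=10, p=10, q=1
  k=1: a=2, p=21, q=2
  k=2: a=4, p=94, q=9
  k=3: a=1, p=115, q=11
  k=4: a=1, p=209, q=20
  k=5: a=3, p=742, q=71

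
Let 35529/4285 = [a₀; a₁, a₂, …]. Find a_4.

35529 = 8·4285 + 1249   →  a_0 = 8
4285 = 3·1249 + 538   →  a_1 = 3
1249 = 2·538 + 173   →  a_2 = 2
538 = 3·173 + 19   →  a_3 = 3
173 = 9·19 + 2   →  a_4 = 9

9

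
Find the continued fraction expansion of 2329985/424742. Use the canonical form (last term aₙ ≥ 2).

[5; 2, 16, 1, 11, 3, 19, 17]

2329985 = 5·424742 + 206275
424742 = 2·206275 + 12192
206275 = 16·12192 + 11203
12192 = 1·11203 + 989
11203 = 11·989 + 324
989 = 3·324 + 17
324 = 19·17 + 1
17 = 17·1 + 0  (stop)
So 2329985/424742 = [5; 2, 16, 1, 11, 3, 19, 17].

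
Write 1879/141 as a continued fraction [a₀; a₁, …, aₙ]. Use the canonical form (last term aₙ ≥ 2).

1879 = 13×141 + 46
141 = 3×46 + 3
46 = 15×3 + 1
3 = 3×1 + 0  (stop)
So 1879/141 = [13; 3, 15, 3].

[13; 3, 15, 3]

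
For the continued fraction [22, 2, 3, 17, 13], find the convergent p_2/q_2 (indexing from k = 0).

Using pₖ = aₖpₖ₋₁ + pₖ₋₂, qₖ = aₖqₖ₋₁ + qₖ₋₂ (with p₋₁=1, p₋₂=0, q₋₁=0, q₋₂=1):
  k=0: a=22, p=22, q=1
  k=1: a=2, p=45, q=2
  k=2: a=3, p=157, q=7

157/7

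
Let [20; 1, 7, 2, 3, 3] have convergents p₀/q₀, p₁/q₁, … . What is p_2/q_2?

Using pₖ = aₖpₖ₋₁ + pₖ₋₂, qₖ = aₖqₖ₋₁ + qₖ₋₂ (with p₋₁=1, p₋₂=0, q₋₁=0, q₋₂=1):
  k=0: a=20, p=20, q=1
  k=1: a=1, p=21, q=1
  k=2: a=7, p=167, q=8

167/8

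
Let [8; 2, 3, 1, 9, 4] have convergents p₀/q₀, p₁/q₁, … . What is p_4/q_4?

743/88

Using pₖ = aₖpₖ₋₁ + pₖ₋₂, qₖ = aₖqₖ₋₁ + qₖ₋₂ (with p₋₁=1, p₋₂=0, q₋₁=0, q₋₂=1):
  k=0: a=8, p=8, q=1
  k=1: a=2, p=17, q=2
  k=2: a=3, p=59, q=7
  k=3: a=1, p=76, q=9
  k=4: a=9, p=743, q=88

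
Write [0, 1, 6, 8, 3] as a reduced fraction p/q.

153/178

Using pₖ = aₖpₖ₋₁ + pₖ₋₂ and qₖ = aₖqₖ₋₁ + qₖ₋₂:
  k=0: a=0, p=0, q=1
  k=1: a=1, p=1, q=1
  k=2: a=6, p=6, q=7
  k=3: a=8, p=49, q=57
  k=4: a=3, p=153, q=178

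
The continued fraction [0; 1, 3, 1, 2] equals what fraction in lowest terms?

Fold from the inside: start with 2/1.
  1 + 1/2 = 3/2
  3 + 2/3 = 11/3
  1 + 3/11 = 14/11
  0 + 11/14 = 11/14

11/14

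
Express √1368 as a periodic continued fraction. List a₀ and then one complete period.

a₀ = ⌊√1368⌋ = 36.

[36; 1, 72]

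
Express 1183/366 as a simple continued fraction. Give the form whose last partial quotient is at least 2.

[3; 4, 3, 3, 1, 2, 2]

1183 = 3·366 + 85
366 = 4·85 + 26
85 = 3·26 + 7
26 = 3·7 + 5
7 = 1·5 + 2
5 = 2·2 + 1
2 = 2·1 + 0  (stop)
So 1183/366 = [3; 4, 3, 3, 1, 2, 2].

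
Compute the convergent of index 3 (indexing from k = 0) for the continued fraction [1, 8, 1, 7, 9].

79/71

Using pₖ = aₖpₖ₋₁ + pₖ₋₂, qₖ = aₖqₖ₋₁ + qₖ₋₂ (with p₋₁=1, p₋₂=0, q₋₁=0, q₋₂=1):
  k=0: a=1, p=1, q=1
  k=1: a=8, p=9, q=8
  k=2: a=1, p=10, q=9
  k=3: a=7, p=79, q=71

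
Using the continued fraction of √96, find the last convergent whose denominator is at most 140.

970/99

√96 = [9; 1, 3, 1, 18, …] (period length 4).
Convergents:
  p_0/q_0 = 9/1
  p_1/q_1 = 10/1
  p_2/q_2 = 39/4
  p_3/q_3 = 49/5
  p_4/q_4 = 921/94
  p_5/q_5 = 970/99
  p_6/q_6 = 3831/391
q_5 = 99 ≤ 140 < 391 = q_6, so the answer is 970/99.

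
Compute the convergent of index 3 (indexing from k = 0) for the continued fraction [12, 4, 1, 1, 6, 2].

110/9

Using pₖ = aₖpₖ₋₁ + pₖ₋₂, qₖ = aₖqₖ₋₁ + qₖ₋₂ (with p₋₁=1, p₋₂=0, q₋₁=0, q₋₂=1):
  k=0: a=12, p=12, q=1
  k=1: a=4, p=49, q=4
  k=2: a=1, p=61, q=5
  k=3: a=1, p=110, q=9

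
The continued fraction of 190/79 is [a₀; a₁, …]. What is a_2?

2

190 = 2·79 + 32   →  a_0 = 2
79 = 2·32 + 15   →  a_1 = 2
32 = 2·15 + 2   →  a_2 = 2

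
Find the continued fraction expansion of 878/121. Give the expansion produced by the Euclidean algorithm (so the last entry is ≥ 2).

[7; 3, 1, 9, 3]

878 = 7*121 + 31
121 = 3*31 + 28
31 = 1*28 + 3
28 = 9*3 + 1
3 = 3*1 + 0  (stop)
So 878/121 = [7; 3, 1, 9, 3].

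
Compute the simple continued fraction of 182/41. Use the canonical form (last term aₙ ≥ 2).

[4; 2, 3, 1, 1, 2]

182 = 4*41 + 18
41 = 2*18 + 5
18 = 3*5 + 3
5 = 1*3 + 2
3 = 1*2 + 1
2 = 2*1 + 0  (stop)
So 182/41 = [4; 2, 3, 1, 1, 2].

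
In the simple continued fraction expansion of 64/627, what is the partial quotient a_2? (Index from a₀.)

64 = 0·627 + 64   →  a_0 = 0
627 = 9·64 + 51   →  a_1 = 9
64 = 1·51 + 13   →  a_2 = 1

1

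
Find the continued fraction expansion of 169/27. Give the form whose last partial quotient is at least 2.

[6; 3, 1, 6]

169 = 6*27 + 7
27 = 3*7 + 6
7 = 1*6 + 1
6 = 6*1 + 0  (stop)
So 169/27 = [6; 3, 1, 6].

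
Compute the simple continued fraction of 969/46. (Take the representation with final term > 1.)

969 = 21×46 + 3
46 = 15×3 + 1
3 = 3×1 + 0  (stop)
So 969/46 = [21; 15, 3].

[21; 15, 3]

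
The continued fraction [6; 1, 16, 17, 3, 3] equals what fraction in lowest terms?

Fold from the inside: start with 3/1.
  3 + 1/3 = 10/3
  17 + 3/10 = 173/10
  16 + 10/173 = 2778/173
  1 + 173/2778 = 2951/2778
  6 + 2778/2951 = 20484/2951

20484/2951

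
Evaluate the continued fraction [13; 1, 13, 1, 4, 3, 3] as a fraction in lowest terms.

10937/785

Using pₖ = aₖpₖ₋₁ + pₖ₋₂ and qₖ = aₖqₖ₋₁ + qₖ₋₂:
  k=0: a=13, p=13, q=1
  k=1: a=1, p=14, q=1
  k=2: a=13, p=195, q=14
  k=3: a=1, p=209, q=15
  k=4: a=4, p=1031, q=74
  k=5: a=3, p=3302, q=237
  k=6: a=3, p=10937, q=785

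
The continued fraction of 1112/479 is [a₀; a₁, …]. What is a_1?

1112 = 2·479 + 154   →  a_0 = 2
479 = 3·154 + 17   →  a_1 = 3

3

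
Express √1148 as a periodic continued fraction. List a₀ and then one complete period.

a₀ = ⌊√1148⌋ = 33.
With m₀=0, d₀=1 and mₖ₊₁ = dₖaₖ − mₖ, dₖ₊₁ = (n − mₖ₊₁²)/dₖ, aₖ₊₁ = ⌊(a₀+mₖ₊₁)/dₖ₊₁⌋:
  k=1: m=33, d=59, a=1
  k=2: m=26, d=8, a=7
  k=3: m=30, d=31, a=2
  k=4: m=32, d=4, a=16
  k=5: m=32, d=31, a=2
  k=6: m=30, d=8, a=7
  k=7: m=26, d=59, a=1
  k=8: m=33, d=1, a=66
d=1 and a=2a₀=66 at k=8, so the next step gives (m, d) = (33, 59) again — its k=1 value — and the period has length 8.

[33; 1, 7, 2, 16, 2, 7, 1, 66]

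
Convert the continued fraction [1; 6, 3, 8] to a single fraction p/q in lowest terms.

183/158

Fold from the inside: start with 8/1.
  3 + 1/8 = 25/8
  6 + 8/25 = 158/25
  1 + 25/158 = 183/158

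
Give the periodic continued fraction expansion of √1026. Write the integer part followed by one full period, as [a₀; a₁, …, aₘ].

[32; 32, 64]

a₀ = ⌊√1026⌋ = 32.
With m₀=0, d₀=1 and mₖ₊₁ = dₖaₖ − mₖ, dₖ₊₁ = (n − mₖ₊₁²)/dₖ, aₖ₊₁ = ⌊(a₀+mₖ₊₁)/dₖ₊₁⌋:
  k=1: m=32, d=2, a=32
  k=2: m=32, d=1, a=64
d=1 and a=2a₀=64 at k=2, so the next step gives (m, d) = (32, 2) again — its k=1 value — and the period has length 2.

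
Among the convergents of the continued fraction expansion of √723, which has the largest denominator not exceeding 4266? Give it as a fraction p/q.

104086/3871

√723 = [26; 1, 7, 1, 52, …] (period length 4).
Convergents:
  p_0/q_0 = 26/1
  p_1/q_1 = 27/1
  p_2/q_2 = 215/8
  p_3/q_3 = 242/9
  p_4/q_4 = 12799/476
  p_5/q_5 = 13041/485
  p_6/q_6 = 104086/3871
  p_7/q_7 = 117127/4356
q_6 = 3871 ≤ 4266 < 4356 = q_7, so the answer is 104086/3871.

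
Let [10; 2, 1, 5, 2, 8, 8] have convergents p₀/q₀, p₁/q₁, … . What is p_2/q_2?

Using pₖ = aₖpₖ₋₁ + pₖ₋₂, qₖ = aₖqₖ₋₁ + qₖ₋₂ (with p₋₁=1, p₋₂=0, q₋₁=0, q₋₂=1):
  k=0: a=10, p=10, q=1
  k=1: a=2, p=21, q=2
  k=2: a=1, p=31, q=3

31/3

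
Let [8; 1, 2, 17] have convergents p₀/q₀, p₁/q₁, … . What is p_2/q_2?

26/3

Using pₖ = aₖpₖ₋₁ + pₖ₋₂, qₖ = aₖqₖ₋₁ + qₖ₋₂ (with p₋₁=1, p₋₂=0, q₋₁=0, q₋₂=1):
  k=0: a=8, p=8, q=1
  k=1: a=1, p=9, q=1
  k=2: a=2, p=26, q=3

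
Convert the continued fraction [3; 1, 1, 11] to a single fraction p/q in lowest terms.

Fold from the inside: start with 11/1.
  1 + 1/11 = 12/11
  1 + 11/12 = 23/12
  3 + 12/23 = 81/23

81/23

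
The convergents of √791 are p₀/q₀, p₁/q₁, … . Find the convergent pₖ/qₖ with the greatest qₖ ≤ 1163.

√791 = [28; 8, 56, …] (period length 2).
Convergents:
  p_0/q_0 = 28/1
  p_1/q_1 = 225/8
  p_2/q_2 = 12628/449
  p_3/q_3 = 101249/3600
q_2 = 449 ≤ 1163 < 3600 = q_3, so the answer is 12628/449.

12628/449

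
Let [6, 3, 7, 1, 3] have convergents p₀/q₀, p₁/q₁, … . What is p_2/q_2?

139/22

Using pₖ = aₖpₖ₋₁ + pₖ₋₂, qₖ = aₖqₖ₋₁ + qₖ₋₂ (with p₋₁=1, p₋₂=0, q₋₁=0, q₋₂=1):
  k=0: a=6, p=6, q=1
  k=1: a=3, p=19, q=3
  k=2: a=7, p=139, q=22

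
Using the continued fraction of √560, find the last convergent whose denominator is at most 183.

3384/143

√560 = [23; 1, 1, 1, 46, …] (period length 4).
Convergents:
  p_0/q_0 = 23/1
  p_1/q_1 = 24/1
  p_2/q_2 = 47/2
  p_3/q_3 = 71/3
  p_4/q_4 = 3313/140
  p_5/q_5 = 3384/143
  p_6/q_6 = 6697/283
q_5 = 143 ≤ 183 < 283 = q_6, so the answer is 3384/143.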